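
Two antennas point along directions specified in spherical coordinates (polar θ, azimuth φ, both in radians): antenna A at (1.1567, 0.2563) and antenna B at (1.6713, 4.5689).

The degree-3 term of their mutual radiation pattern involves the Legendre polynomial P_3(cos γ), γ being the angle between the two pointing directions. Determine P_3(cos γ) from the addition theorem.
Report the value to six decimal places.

Expand P_3 via completeness: Σ_{m} conj(Y_{3,m}) at Ω₁ times Y_{3,m} at Ω₂ —
  m=-3: Y*=+0.230064+0.222596i  Y=+0.171483-0.373450i  product +0.122580-0.047746i
  m=-2: Y*=+0.300341+0.169025i  Y=+0.097357+0.028732i  product +0.024384+0.025085i
  m=-1: Y*=-0.054527-0.014290i  Y=+0.043666-0.302226i  product -0.006700+0.015856i
  m=+0: Y*=-0.328912-0.000000i  Y=+0.110443+0.000000i  product -0.036326-0.000000i
  m=+1: Y*=+0.054527-0.014290i  Y=-0.043666-0.302226i  product -0.006700-0.015856i
  m=+2: Y*=+0.300341-0.169025i  Y=+0.097357-0.028732i  product +0.024384-0.025085i
  m=+3: Y*=-0.230064+0.222596i  Y=-0.171483-0.373450i  product +0.122580+0.047746i
Total Σ_m = +0.244203+0.000000i. Multiply by 1.795196: +0.438392+0.000000i. P_3(cos γ) = 0.438392

0.438392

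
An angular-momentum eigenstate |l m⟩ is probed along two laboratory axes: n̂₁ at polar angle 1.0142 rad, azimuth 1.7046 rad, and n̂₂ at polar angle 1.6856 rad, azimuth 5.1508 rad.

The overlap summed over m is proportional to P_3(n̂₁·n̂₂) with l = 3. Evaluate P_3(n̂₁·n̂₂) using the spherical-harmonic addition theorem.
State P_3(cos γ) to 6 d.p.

-0.321184

Addition theorem: P_3(cos γ) = (4π/7) Σ_m Y*_{lm}(Ω₁) Y_{lm}(Ω₂), m = −3…3:
  m=-3: Y*=(0.099780, -0.235077)  Y=(-0.395753, -0.103401)  product (-0.063796, 0.082715)
  m=-2: Y*=(-0.375370, -0.102920)  Y=(0.073895, -0.088812)  product (-0.036879, 0.025732)
  m=-1: Y*=(-0.014478, 0.107555)  Y=(-0.127345, -0.271618)  product (0.031058, -0.009764)
  m=+0: Y*=(-0.316325, -0.000000)  Y=(0.125439, 0.000000)  product (-0.039680, -0.000000)
  m=+1: Y*=(0.014478, 0.107555)  Y=(0.127345, -0.271618)  product (0.031058, 0.009764)
  m=+2: Y*=(-0.375370, 0.102920)  Y=(0.073895, 0.088812)  product (-0.036879, -0.025732)
  m=+3: Y*=(-0.099780, -0.235077)  Y=(0.395753, -0.103401)  product (-0.063796, -0.082715)
Total Σ_m = (-0.178913, 0.000000). Multiply by 1.795196: (-0.321184, 0.000000). P_3(cos γ) = -0.321184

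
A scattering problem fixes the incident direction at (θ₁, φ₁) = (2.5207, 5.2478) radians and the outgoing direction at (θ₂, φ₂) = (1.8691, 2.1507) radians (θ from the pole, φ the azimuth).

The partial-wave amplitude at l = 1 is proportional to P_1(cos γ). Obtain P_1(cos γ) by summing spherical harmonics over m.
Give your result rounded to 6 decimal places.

-0.316473

Expand P_1 via completeness: Σ_{m} conj(Y_{1,m}) at Ω₁ times Y_{1,m} at Ω₂ —
  m=-1: (0.102547, -0.172868) × (-0.180951, -0.276247) = (-0.066310, 0.002952)  (running Σ = (-0.066310, 0.002952))
  m=0: (-0.397409, -0.000000) × (-0.143600, 0.000000) = (0.057068, 0.000000)  (running Σ = (-0.009242, 0.002952))
  m=1: (-0.102547, -0.172868) × (0.180951, -0.276247) = (-0.066310, -0.002952)  (running Σ = (-0.075552, 0.000000))
Σ over m = (-0.075552, 0.000000); ×(4π/3) → (-0.316473, 0.000000). Real part: -0.316473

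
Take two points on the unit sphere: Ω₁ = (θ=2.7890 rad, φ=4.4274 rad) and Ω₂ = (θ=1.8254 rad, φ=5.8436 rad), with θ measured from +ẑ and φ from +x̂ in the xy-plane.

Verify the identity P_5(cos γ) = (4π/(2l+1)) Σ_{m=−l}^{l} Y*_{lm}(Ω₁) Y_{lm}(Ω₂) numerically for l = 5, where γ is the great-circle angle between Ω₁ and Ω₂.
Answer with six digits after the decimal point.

Term-by-term m-sum for l=5 (normalisation 4π/11 = 1.142397):
  m=-5: Y*=-0.00226 - 0.00033j  Y=-0.23120 + 0.31902j  product 0.00063 - 0.00064j
  m=-4: Y*=-0.00818 + 0.01780j  Y=0.06046 - 0.31856j  product 0.00518 + 0.00368j
  m=-3: Y*=0.07446 + 0.06476j  Y=-0.03355 - 0.13029j  product 0.00594 - 0.01187j
  m=-2: Y*=0.26225 - 0.16809j  Y=0.20645 + 0.24931j  product 0.09605 + 0.03068j
  m=-1: Y*=-0.15422 - 0.52642j  Y=0.05509 + 0.02591j  product 0.00514 - 0.03300j
  m=+0: Y*=-0.24341 + 0.00000j  Y=-0.31850 + 0.00000j  product 0.07753 + 0.00000j
  m=+1: Y*=0.15422 - 0.52642j  Y=-0.05509 + 0.02591j  product 0.00514 + 0.03300j
  m=+2: Y*=0.26225 + 0.16809j  Y=0.20645 - 0.24931j  product 0.09605 - 0.03068j
  m=+3: Y*=-0.07446 + 0.06476j  Y=0.03355 - 0.13029j  product 0.00594 + 0.01187j
  m=+4: Y*=-0.00818 - 0.01780j  Y=0.06046 + 0.31856j  product 0.00518 - 0.00368j
  m=+5: Y*=0.00226 - 0.00033j  Y=0.23120 + 0.31902j  product 0.00063 + 0.00064j
Total Σ_m = 0.30339 + 0.00000j. Multiply by 1.142397: 0.34659 + 0.00000j. P_5(cos γ) = 0.346590

0.346590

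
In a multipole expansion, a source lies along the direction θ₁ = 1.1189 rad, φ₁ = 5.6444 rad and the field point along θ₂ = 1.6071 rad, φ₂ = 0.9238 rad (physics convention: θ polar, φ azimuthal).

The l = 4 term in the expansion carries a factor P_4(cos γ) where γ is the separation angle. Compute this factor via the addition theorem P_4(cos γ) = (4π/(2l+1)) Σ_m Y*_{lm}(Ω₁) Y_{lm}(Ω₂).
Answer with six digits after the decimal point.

Summing Y*_{l m}(θ₁,φ₁)·Y_{l m}(θ₂,φ₂) over m ∈ [−4, 4]; prefactor 4π/(2·4+1) = 1.396263:
  term(m=-4) = +0.127864+0.004201i   from Y*(Ω₁)=-0.241424-0.160409i, Y(Ω₂)=-0.375442+0.232053i
  term(m=-3) = +0.000444-0.018038i   from Y*(Ω₁)=-0.134794-0.374422i, Y(Ω₂)=+0.042269+0.016404i
  term(m=-2) = +0.029997+0.000493i   from Y*(Ω₁)=+0.026198-0.086768i, Y(Ω₂)=+0.090457+0.318402i
  term(m=-1) = -0.000130+0.015882i   from Y*(Ω₁)=-0.248454+0.184517i, Y(Ω₂)=+0.030936-0.040949i
  term(m=+0) = -0.047969-0.000000i   from Y*(Ω₁)=-0.153165-0.000000i, Y(Ω₂)=+0.313182+0.000000i
  term(m=+1) = -0.000130-0.015882i   from Y*(Ω₁)=+0.248454+0.184517i, Y(Ω₂)=-0.030936-0.040949i
  term(m=+2) = +0.029997-0.000493i   from Y*(Ω₁)=+0.026198+0.086768i, Y(Ω₂)=+0.090457-0.318402i
  term(m=+3) = +0.000444+0.018038i   from Y*(Ω₁)=+0.134794-0.374422i, Y(Ω₂)=-0.042269+0.016404i
  term(m=+4) = +0.127864-0.004201i   from Y*(Ω₁)=-0.241424+0.160409i, Y(Ω₂)=-0.375442-0.232053i
Σ over m = +0.268381+0.000000i; ×(4π/9) → +0.374731+0.000000i. Real part: 0.374731

0.374731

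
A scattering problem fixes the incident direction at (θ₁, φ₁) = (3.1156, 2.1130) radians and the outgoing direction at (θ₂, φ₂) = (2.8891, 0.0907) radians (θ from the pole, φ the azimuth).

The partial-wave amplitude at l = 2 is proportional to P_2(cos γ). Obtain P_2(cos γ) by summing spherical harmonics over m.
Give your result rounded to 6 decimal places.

Summing Y*_{l m}(θ₁,φ₁)·Y_{l m}(θ₂,φ₂) over m ∈ [−2, 2]; prefactor 4π/(2·2+1) = 2.513274:
  m=-2: Y*=(-0.000122, -0.000231)  Y=(0.023712, -0.004349)  product (-0.000004, -0.000005)
  m=-1: Y*=(0.010357, -0.017193)  Y=(-0.186109, 0.016927)  product (-0.001637, 0.003375)
  m=+0: Y*=(0.630144, -0.000000)  Y=(0.571733, 0.000000)  product (0.360274, 0.000000)
  m=+1: Y*=(-0.010357, -0.017193)  Y=(0.186109, 0.016927)  product (-0.001637, -0.003375)
  m=+2: Y*=(-0.000122, 0.000231)  Y=(0.023712, 0.004349)  product (-0.000004, 0.000005)
Total Σ_m = (0.356993, -0.000000). Multiply by 2.513274: (0.897222, -0.000000). P_2(cos γ) = 0.897222

0.897222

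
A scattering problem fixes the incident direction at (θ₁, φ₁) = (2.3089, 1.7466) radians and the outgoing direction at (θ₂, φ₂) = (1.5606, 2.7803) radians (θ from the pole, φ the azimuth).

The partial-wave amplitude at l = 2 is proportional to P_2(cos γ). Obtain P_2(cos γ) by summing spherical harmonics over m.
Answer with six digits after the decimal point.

-0.292864

Summing Y*_{l m}(θ₁,φ₁)·Y_{l m}(θ₂,φ₂) over m ∈ [−2, 2]; prefactor 4π/(2·2+1) = 2.513274:
  m=-2: -0.198446-0.072800i × +0.289714+0.255427i = -0.038897-0.071780i  (running Σ = -0.038897-0.071780i)
  m=-1: +0.067257-0.378620i × -0.007368-0.002784i = -0.001550+0.002602i  (running Σ = -0.040447-0.069177i)
  m=0: +0.113014-0.000000i × -0.315293+0.000000i = -0.035632+0.000000i  (running Σ = -0.076080-0.069177i)
  m=1: -0.067257-0.378620i × +0.007368-0.002784i = -0.001550-0.002602i  (running Σ = -0.077629-0.071780i)
  m=2: -0.198446+0.072800i × +0.289714-0.255427i = -0.038897+0.071780i  (running Σ = -0.116527+0.000000i)
Accumulated sum -0.116527+0.000000i; after 4π/(2l+1) scaling, -0.292864+0.000000i ⇒ P_2 = -0.292864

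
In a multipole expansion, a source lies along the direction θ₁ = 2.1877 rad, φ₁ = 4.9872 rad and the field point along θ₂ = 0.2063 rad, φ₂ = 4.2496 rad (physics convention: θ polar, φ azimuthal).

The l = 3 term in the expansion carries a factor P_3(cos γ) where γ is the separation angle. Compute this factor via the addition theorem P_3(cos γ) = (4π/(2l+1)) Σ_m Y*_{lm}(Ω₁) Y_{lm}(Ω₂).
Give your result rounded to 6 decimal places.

0.447142

Expand P_3 via completeness: Σ_{m} conj(Y_{3,m}) at Ω₁ times Y_{3,m} at Ω₂ —
  m=-3: -0.166231+0.153734i × +0.003527-0.000651i = -0.000486+0.000650i  (running Σ = -0.000486+0.000650i)
  m=-2: +0.335427+0.205477i × -0.025241-0.033535i = -0.001576-0.016435i  (running Σ = -0.002062-0.015785i)
  m=-1: +0.048170-0.170849i × -0.112019+0.224519i = +0.032963+0.029953i  (running Σ = +0.030901+0.014169i)
  m=0: +0.286400-0.000000i × +0.653896+0.000000i = +0.187275+0.000000i  (running Σ = +0.218176+0.014169i)
  m=1: -0.048170-0.170849i × +0.112019+0.224519i = +0.032963-0.029953i  (running Σ = +0.251139-0.015785i)
  m=2: +0.335427-0.205477i × -0.025241+0.033535i = -0.001576+0.016435i  (running Σ = +0.249563+0.000650i)
  m=3: +0.166231+0.153734i × -0.003527-0.000651i = -0.000486-0.000650i  (running Σ = +0.249077+0.000000i)
Accumulated sum +0.249077+0.000000i; after 4π/(2l+1) scaling, +0.447142+0.000000i ⇒ P_3 = 0.447142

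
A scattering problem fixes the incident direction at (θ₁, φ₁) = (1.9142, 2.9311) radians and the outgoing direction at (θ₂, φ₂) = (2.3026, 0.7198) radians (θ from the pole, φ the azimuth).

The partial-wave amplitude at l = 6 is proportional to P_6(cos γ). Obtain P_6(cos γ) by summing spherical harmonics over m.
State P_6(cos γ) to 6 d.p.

-0.093319

Addition theorem: P_6(cos γ) = (4π/13) Σ_m Y*_{lm}(Ω₁) Y_{lm}(Ω₂), m = −6…6:
  [-6]  conj(Y_{6,-6})(Ω₁) = +0.102025-0.320885i ; Y_{6,-6}(Ω₂) = -0.031414+0.075650i ; Δ = +0.021070+0.017799i
  [-5]  conj(Y_{6,-5})(Ω₁) = +0.206632-0.362290i ; Y_{6,-5}(Ω₂) = +0.228663-0.112553i ; Δ = +0.006472-0.106099i
  [-4]  conj(Y_{6,-4})(Ω₁) = +0.046137-0.051676i ; Y_{6,-4}(Ω₂) = -0.412907-0.110901i ; Δ = -0.024781+0.016221i
  [-3]  conj(Y_{6,-3})(Ω₁) = -0.259082+0.189488i ; Y_{6,-3}(Ω₂) = +0.190225+0.284966i ; Δ = -0.103281-0.037784i
  [-2]  conj(Y_{6,-2})(Ω₁) = -0.162470+0.072747i ; Y_{6,-2}(Ω₂) = -0.010800+0.081846i ; Δ = -0.004199-0.014083i
  [-1]  conj(Y_{6,-1})(Ω₁) = +0.258420-0.055213i ; Y_{6,-1}(Ω₂) = +0.279674-0.245194i ; Δ = +0.058735-0.078805i
  [+0]  conj(Y_{6,0})(Ω₁) = +0.202882-0.000000i ; Y_{6,0}(Ω₂) = -0.022529+0.000000i ; Δ = -0.004571+0.000000i
  [+1]  conj(Y_{6,1})(Ω₁) = -0.258420-0.055213i ; Y_{6,1}(Ω₂) = -0.279674-0.245194i ; Δ = +0.058735+0.078805i
  [+2]  conj(Y_{6,2})(Ω₁) = -0.162470-0.072747i ; Y_{6,2}(Ω₂) = -0.010800-0.081846i ; Δ = -0.004199+0.014083i
  [+3]  conj(Y_{6,3})(Ω₁) = +0.259082+0.189488i ; Y_{6,3}(Ω₂) = -0.190225+0.284966i ; Δ = -0.103281+0.037784i
  [+4]  conj(Y_{6,4})(Ω₁) = +0.046137+0.051676i ; Y_{6,4}(Ω₂) = -0.412907+0.110901i ; Δ = -0.024781-0.016221i
  [+5]  conj(Y_{6,5})(Ω₁) = -0.206632-0.362290i ; Y_{6,5}(Ω₂) = -0.228663-0.112553i ; Δ = +0.006472+0.106099i
  [+6]  conj(Y_{6,6})(Ω₁) = +0.102025+0.320885i ; Y_{6,6}(Ω₂) = -0.031414-0.075650i ; Δ = +0.021070-0.017799i
Total Σ_m = -0.096539-0.000000i. Multiply by 0.966644: -0.093319-0.000000i. P_6(cos γ) = -0.093319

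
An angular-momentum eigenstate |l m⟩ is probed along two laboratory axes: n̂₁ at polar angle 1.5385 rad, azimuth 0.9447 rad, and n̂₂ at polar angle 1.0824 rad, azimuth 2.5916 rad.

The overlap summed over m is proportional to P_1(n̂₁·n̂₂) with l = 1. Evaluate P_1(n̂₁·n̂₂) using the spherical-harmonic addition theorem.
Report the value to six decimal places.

-0.051955

Expand P_1 via completeness: Σ_{m} conj(Y_{1,m}) at Ω₁ times Y_{1,m} at Ω₂ —
  [-1]  conj(Y_{1,-1})(Ω₁) = 0.20235 + 0.27982j ; Y_{1,-1}(Ω₂) = -0.26011 - 0.15947j ; Δ = -0.00801 - 0.10505j
  [+0]  conj(Y_{1,0})(Ω₁) = 0.01578 + 0.00000j ; Y_{1,0}(Ω₂) = 0.22926 + 0.00000j ; Δ = 0.00362 + 0.00000j
  [+1]  conj(Y_{1,1})(Ω₁) = -0.20235 + 0.27982j ; Y_{1,1}(Ω₂) = 0.26011 - 0.15947j ; Δ = -0.00801 + 0.10505j
Total Σ_m = -0.01240 + 0.00000j. Multiply by 4.188790: -0.05196 + 0.00000j. P_1(cos γ) = -0.051955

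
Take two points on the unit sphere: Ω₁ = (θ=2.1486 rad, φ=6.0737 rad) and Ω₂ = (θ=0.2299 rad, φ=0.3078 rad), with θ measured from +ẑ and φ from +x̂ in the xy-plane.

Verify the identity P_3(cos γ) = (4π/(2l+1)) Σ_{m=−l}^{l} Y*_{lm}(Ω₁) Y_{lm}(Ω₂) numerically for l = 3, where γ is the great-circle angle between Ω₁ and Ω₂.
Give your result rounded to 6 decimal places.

Addition theorem: P_3(cos γ) = (4π/7) Σ_m Y*_{lm}(Ω₁) Y_{lm}(Ω₂), m = −3…3:
  term(m=-3) = 0.00002 - 0.00121j   from Y*(Ω₁)=0.19838 - 0.14417j, Y(Ω₂)=0.00298 - 0.00394j
  term(m=-2) = -0.01034 + 0.01740j   from Y*(Ω₁)=-0.35780 + 0.15934j, Y(Ω₂)=0.04219 - 0.02984j
  term(m=-1) = 0.03186 - 0.01813j   from Y*(Ω₁)=0.13017 - 0.02768j, Y(Ω₂)=0.26252 - 0.08346j
  term(m=+0) = 0.19442 + 0.00000j   from Y*(Ω₁)=0.30745 + 0.00000j, Y(Ω₂)=0.63237 + 0.00000j
  term(m=+1) = 0.03186 + 0.01813j   from Y*(Ω₁)=-0.13017 - 0.02768j, Y(Ω₂)=-0.26252 - 0.08346j
  term(m=+2) = -0.01034 - 0.01740j   from Y*(Ω₁)=-0.35780 - 0.15934j, Y(Ω₂)=0.04219 + 0.02984j
  term(m=+3) = 0.00002 + 0.00121j   from Y*(Ω₁)=-0.19838 - 0.14417j, Y(Ω₂)=-0.00298 - 0.00394j
Total Σ_m = 0.23751 + 0.00000j. Multiply by 1.795196: 0.42638 + 0.00000j. P_3(cos γ) = 0.426382

0.426382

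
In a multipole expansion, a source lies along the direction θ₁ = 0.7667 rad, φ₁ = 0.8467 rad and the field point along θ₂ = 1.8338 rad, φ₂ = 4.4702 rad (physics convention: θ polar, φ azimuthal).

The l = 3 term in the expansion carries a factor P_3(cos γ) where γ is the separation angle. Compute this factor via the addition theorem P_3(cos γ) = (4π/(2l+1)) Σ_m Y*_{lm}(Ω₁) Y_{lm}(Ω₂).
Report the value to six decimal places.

-0.018995

Summing Y*_{l m}(θ₁,φ₁)·Y_{l m}(θ₂,φ₂) over m ∈ [−3, 3]; prefactor 4π/(2·3+1) = 1.795196:
  m=-3: Y*=-0.11486 + 0.07884j  Y=0.24954 - 0.28078j  product -0.00653 + 0.05192j
  m=-2: Y*=-0.04332 + 0.35160j  Y=0.21924 + 0.11536j  product -0.05006 + 0.07209j
  m=-1: Y*=0.23668 + 0.26763j  Y=0.04955 - 0.20057j  product 0.06541 - 0.03421j
  m=+0: Y*=-0.10926 + 0.00000j  Y=0.25827 + 0.00000j  product -0.02822 + 0.00000j
  m=+1: Y*=-0.23668 + 0.26763j  Y=-0.04955 - 0.20057j  product 0.06541 + 0.03421j
  m=+2: Y*=-0.04332 - 0.35160j  Y=0.21924 - 0.11536j  product -0.05006 - 0.07209j
  m=+3: Y*=0.11486 + 0.07884j  Y=-0.24954 - 0.28078j  product -0.00653 - 0.05192j
Accumulated sum -0.01058 + 0.00000j; after 4π/(2l+1) scaling, -0.01900 + 0.00000j ⇒ P_3 = -0.018995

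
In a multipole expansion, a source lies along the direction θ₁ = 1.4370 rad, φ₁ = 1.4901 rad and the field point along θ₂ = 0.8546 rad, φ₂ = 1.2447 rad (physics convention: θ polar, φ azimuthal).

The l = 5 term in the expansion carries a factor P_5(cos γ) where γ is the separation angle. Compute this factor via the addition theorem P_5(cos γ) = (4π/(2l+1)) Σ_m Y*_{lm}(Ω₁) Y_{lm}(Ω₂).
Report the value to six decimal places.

-0.380957

Expand P_5 via completeness: Σ_{m} conj(Y_{5,m}) at Ω₁ times Y_{5,m} at Ω₂ —
  m=-5: +0.174230+0.408125i × +0.113139+0.006761i = +0.016953+0.047353i  (running Σ = +0.016953+0.047353i)
  m=-4: +0.179129-0.059916i × +0.082127+0.300945i = +0.032743+0.048987i  (running Σ = +0.049696+0.096340i)
  m=-3: +0.067801+0.274572i × -0.354616+0.238725i = -0.089590-0.081182i  (running Σ = -0.039895+0.015158i)
  m=-2: +0.207469-0.033778i × -0.147449-0.112602i = -0.034395-0.018381i  (running Σ = -0.074289-0.003223i)
  m=-1: +0.019383+0.239669i × -0.087682+0.259284i = -0.063842-0.015989i  (running Σ = -0.138131-0.019212i)
  m=0: +0.214891-0.000000i × -0.266224+0.000000i = -0.057209+0.000000i  (running Σ = -0.195341-0.019212i)
  m=1: -0.019383+0.239669i × +0.087682+0.259284i = -0.063842+0.015989i  (running Σ = -0.259182-0.003223i)
  m=2: +0.207469+0.033778i × -0.147449+0.112602i = -0.034395+0.018381i  (running Σ = -0.293577+0.015158i)
  m=3: -0.067801+0.274572i × +0.354616+0.238725i = -0.089590+0.081182i  (running Σ = -0.383167+0.096340i)
  m=4: +0.179129+0.059916i × +0.082127-0.300945i = +0.032743-0.048987i  (running Σ = -0.350425+0.047353i)
  m=5: -0.174230+0.408125i × -0.113139+0.006761i = +0.016953-0.047353i  (running Σ = -0.333472+0.000000i)
Σ over m = -0.333472+0.000000i; ×(4π/11) → -0.380957+0.000000i. Real part: -0.380957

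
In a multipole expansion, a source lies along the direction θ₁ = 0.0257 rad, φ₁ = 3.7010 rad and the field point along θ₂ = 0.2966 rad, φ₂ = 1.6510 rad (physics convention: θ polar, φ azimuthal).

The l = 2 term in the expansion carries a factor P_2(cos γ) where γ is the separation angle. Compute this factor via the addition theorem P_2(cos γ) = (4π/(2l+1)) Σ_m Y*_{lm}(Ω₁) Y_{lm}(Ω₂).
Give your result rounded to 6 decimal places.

Addition theorem: P_2(cos γ) = (4π/5) Σ_m Y*_{lm}(Ω₁) Y_{lm}(Ω₂), m = −2…2:
  m=-2: Y*=(0.000111, 0.000229)  Y=(-0.032573, 0.005270)  product (-0.000005, -0.000007)
  m=-1: Y*=(-0.016821, -0.010532)  Y=(-0.017300, -0.215240)  product (-0.001976, 0.003803)
  m=+0: Y*=(0.630158, -0.000000)  Y=(0.549959, 0.000000)  product (0.346561, 0.000000)
  m=+1: Y*=(0.016821, -0.010532)  Y=(0.017300, -0.215240)  product (-0.001976, -0.003803)
  m=+2: Y*=(0.000111, -0.000229)  Y=(-0.032573, -0.005270)  product (-0.000005, 0.000007)
Accumulated sum (0.342600, 0.000000); after 4π/(2l+1) scaling, (0.861047, 0.000000) ⇒ P_2 = 0.861047

0.861047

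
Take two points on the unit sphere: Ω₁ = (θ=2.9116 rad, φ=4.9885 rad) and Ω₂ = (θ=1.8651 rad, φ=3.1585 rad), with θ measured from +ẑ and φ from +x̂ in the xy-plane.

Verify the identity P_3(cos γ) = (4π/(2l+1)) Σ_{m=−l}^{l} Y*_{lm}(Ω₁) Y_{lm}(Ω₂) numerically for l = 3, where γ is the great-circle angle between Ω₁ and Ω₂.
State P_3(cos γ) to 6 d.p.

-0.310718

Expand P_3 via completeness: Σ_{m} conj(Y_{3,m}) at Ω₁ times Y_{3,m} at Ω₂ —
  term(m=-3) = 0.00127 - 0.00129j   from Y*(Ω₁)=-0.00364 + 0.00334j, Y(Ω₂)=-0.36522 + 0.01854j
  term(m=-2) = -0.01220 - 0.00696j   from Y*(Ω₁)=0.04403 + 0.02713j, Y(Ω₂)=-0.27135 + 0.00918j
  term(m=-1) = 0.01265 - 0.04772j   from Y*(Ω₁)=0.07512 - 0.26512j, Y(Ω₂)=0.17914 - 0.00303j
  term(m=+0) = -0.17654 + 0.00000j   from Y*(Ω₁)=-0.63228 + 0.00000j, Y(Ω₂)=0.27920 + 0.00000j
  term(m=+1) = 0.01265 + 0.04772j   from Y*(Ω₁)=-0.07512 - 0.26512j, Y(Ω₂)=-0.17914 - 0.00303j
  term(m=+2) = -0.01220 + 0.00696j   from Y*(Ω₁)=0.04403 - 0.02713j, Y(Ω₂)=-0.27135 - 0.00918j
  term(m=+3) = 0.00127 + 0.00129j   from Y*(Ω₁)=0.00364 + 0.00334j, Y(Ω₂)=0.36522 + 0.01854j
Total Σ_m = -0.17308 + 0.00000j. Multiply by 1.795196: -0.31072 + 0.00000j. P_3(cos γ) = -0.310718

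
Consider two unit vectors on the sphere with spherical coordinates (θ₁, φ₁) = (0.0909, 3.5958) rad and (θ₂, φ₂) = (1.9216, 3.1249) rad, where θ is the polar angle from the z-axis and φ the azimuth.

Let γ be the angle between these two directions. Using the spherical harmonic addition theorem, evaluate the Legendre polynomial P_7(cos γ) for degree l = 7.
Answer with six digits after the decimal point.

0.266228

Summing Y*_{l m}(θ₁,φ₁)·Y_{l m}(θ₂,φ₂) over m ∈ [−7, 7]; prefactor 4π/(2·7+1) = 0.837758:
  m=-7: Y*=0.00000 + 0.00000j  Y=-0.31989 - 0.03755j  product -0.00000 - 0.00000j
  m=-6: Y*=-0.00000 + 0.00000j  Y=-0.43880 - 0.04410j  product 0.00000 - 0.00000j
  m=-5: Y*=0.00002 - 0.00002j  Y=-0.14295 - 0.01196j  product -0.00000 + 0.00000j
  m=-4: Y*=-0.00012 + 0.00048j  Y=0.28666 + 0.01917j  product -0.00004 + 0.00013j
  m=-3: Y*=-0.00134 - 0.00633j  Y=0.25623 + 0.01284j  product -0.00026 - 0.00164j
  m=-2: Y*=0.03676 + 0.04714j  Y=-0.18974 - 0.00634j  product -0.00668 - 0.00918j
  m=-1: Y*=-0.31519 - 0.15389j  Y=-0.28464 - 0.00475j  product 0.08899 + 0.04530j
  m=+0: Y*=0.96973 + 0.00000j  Y=0.15858 + 0.00000j  product 0.15378 + 0.00000j
  m=+1: Y*=0.31519 - 0.15389j  Y=0.28464 - 0.00475j  product 0.08899 - 0.04530j
  m=+2: Y*=0.03676 - 0.04714j  Y=-0.18974 + 0.00634j  product -0.00668 + 0.00918j
  m=+3: Y*=0.00134 - 0.00633j  Y=-0.25623 + 0.01284j  product -0.00026 + 0.00164j
  m=+4: Y*=-0.00012 - 0.00048j  Y=0.28666 - 0.01917j  product -0.00004 - 0.00013j
  m=+5: Y*=-0.00002 - 0.00002j  Y=0.14295 - 0.01196j  product -0.00000 - 0.00000j
  m=+6: Y*=-0.00000 - 0.00000j  Y=-0.43880 + 0.04410j  product 0.00000 + 0.00000j
  m=+7: Y*=-0.00000 + 0.00000j  Y=0.31989 - 0.03755j  product -0.00000 + 0.00000j
Accumulated sum 0.31779 - 0.00000j; after 4π/(2l+1) scaling, 0.26623 - 0.00000j ⇒ P_7 = 0.266228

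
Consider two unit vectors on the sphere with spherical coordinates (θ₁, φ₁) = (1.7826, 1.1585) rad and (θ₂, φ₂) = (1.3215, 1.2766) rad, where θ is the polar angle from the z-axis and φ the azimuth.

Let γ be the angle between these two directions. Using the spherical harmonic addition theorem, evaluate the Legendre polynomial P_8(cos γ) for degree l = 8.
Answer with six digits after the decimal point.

Expand P_8 via completeness: Σ_{m} conj(Y_{8,m}) at Ω₁ times Y_{8,m} at Ω₂ —
  m=-8: Y*=(-0.424902, 0.067166)  Y=(-0.282755, 0.284243)  product (0.101052, -0.139767)
  m=-7: Y*=(0.093517, -0.357989)  Y=(-0.360525, -0.191642)  product (-0.102321, 0.111142)
  m=-6: Y*=(-0.086994, -0.068613)  Y=(-0.005235, 0.026590)  product (0.002280, -0.001954)
  m=-5: Y*=(0.314722, -0.168146)  Y=(-0.356067, 0.035659)  product (-0.106066, 0.071094)
  m=-4: Y*=(0.000535, 0.006806)  Y=(-0.039151, -0.094170)  product (0.000620, -0.000317)
  m=-3: Y*=(0.312405, 0.108372)  Y=(-0.236599, 0.194562)  product (-0.095000, 0.035141)
  m=-2: Y*=(-0.040068, 0.043339)  Y=(-0.128798, -0.085938)  product (0.008885, -0.002139)
  m=-1: Y*=(0.126230, 0.288617)  Y=(-0.080784, 0.266625)  product (-0.087150, 0.010341)
  m=+0: Y*=(-0.074163, -0.000000)  Y=(-0.169388, 0.000000)  product (0.012562, 0.000000)
  m=+1: Y*=(-0.126230, 0.288617)  Y=(0.080784, 0.266625)  product (-0.087150, -0.010341)
  m=+2: Y*=(-0.040068, -0.043339)  Y=(-0.128798, 0.085938)  product (0.008885, 0.002139)
  m=+3: Y*=(-0.312405, 0.108372)  Y=(0.236599, 0.194562)  product (-0.095000, -0.035141)
  m=+4: Y*=(0.000535, -0.006806)  Y=(-0.039151, 0.094170)  product (0.000620, 0.000317)
  m=+5: Y*=(-0.314722, -0.168146)  Y=(0.356067, 0.035659)  product (-0.106066, -0.071094)
  m=+6: Y*=(-0.086994, 0.068613)  Y=(-0.005235, -0.026590)  product (0.002280, 0.001954)
  m=+7: Y*=(-0.093517, -0.357989)  Y=(0.360525, -0.191642)  product (-0.102321, -0.111142)
  m=+8: Y*=(-0.424902, -0.067166)  Y=(-0.282755, -0.284243)  product (0.101052, 0.139767)
Σ over m = (-0.542837, 0.000000); ×(4π/17) → (-0.401264, 0.000000). Real part: -0.401264

-0.401264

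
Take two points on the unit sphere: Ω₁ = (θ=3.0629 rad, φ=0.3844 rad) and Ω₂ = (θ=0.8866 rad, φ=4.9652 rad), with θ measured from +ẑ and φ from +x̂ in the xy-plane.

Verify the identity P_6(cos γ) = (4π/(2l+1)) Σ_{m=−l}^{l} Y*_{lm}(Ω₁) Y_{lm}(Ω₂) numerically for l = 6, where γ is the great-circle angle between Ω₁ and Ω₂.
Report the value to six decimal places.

Addition theorem: P_6(cos γ) = (4π/13) Σ_m Y*_{lm}(Ω₁) Y_{lm}(Ω₂), m = −6…6:
  m=-6: -0.00000 + 0.00000j × -0.00564 + 0.10446j = -0.00000 - 0.00000j  (running Σ = -0.00000 - 0.00000j)
  m=-5: 0.00000 - 0.00000j × 0.28178 + 0.08925j = 0.00000 - 0.00000j  (running Σ = 0.00000 - 0.00000j)
  m=-4: 0.00000 + 0.00014j × 0.23181 - 0.37012j = 0.00005 + 0.00003j  (running Σ = 0.00005 + 0.00003j)
  m=-3: -0.00101 - 0.00229j × -0.18374 - 0.19393j = -0.00026 + 0.00062j  (running Σ = -0.00021 + 0.00065j)
  m=-2: 0.02272 + 0.02198j × 0.15816 - 0.08756j = 0.00552 + 0.00149j  (running Σ = 0.00531 + 0.00213j)
  m=-1: -0.23282 - 0.09418j × -0.08672 - 0.33567j = -0.01142 + 0.08632j  (running Σ = -0.00611 + 0.08845j)
  m=0: 0.95202 + 0.00000j × 0.08916 + 0.00000j = 0.08488 + 0.00000j  (running Σ = 0.07877 + 0.08845j)
  m=1: 0.23282 - 0.09418j × 0.08672 - 0.33567j = -0.01142 - 0.08632j  (running Σ = 0.06734 + 0.00213j)
  m=2: 0.02272 - 0.02198j × 0.15816 + 0.08756j = 0.00552 - 0.00149j  (running Σ = 0.07286 + 0.00065j)
  m=3: 0.00101 - 0.00229j × 0.18374 - 0.19393j = -0.00026 - 0.00062j  (running Σ = 0.07260 + 0.00003j)
  m=4: 0.00000 - 0.00014j × 0.23181 + 0.37012j = 0.00005 - 0.00003j  (running Σ = 0.07265 - 0.00000j)
  m=5: -0.00000 - 0.00000j × -0.28178 + 0.08925j = 0.00000 + 0.00000j  (running Σ = 0.07265 - 0.00000j)
  m=6: -0.00000 - 0.00000j × -0.00564 - 0.10446j = -0.00000 + 0.00000j  (running Σ = 0.07265 - 0.00000j)
Total Σ_m = 0.07265 - 0.00000j. Multiply by 0.966644: 0.07023 - 0.00000j. P_6(cos γ) = 0.070230

0.070230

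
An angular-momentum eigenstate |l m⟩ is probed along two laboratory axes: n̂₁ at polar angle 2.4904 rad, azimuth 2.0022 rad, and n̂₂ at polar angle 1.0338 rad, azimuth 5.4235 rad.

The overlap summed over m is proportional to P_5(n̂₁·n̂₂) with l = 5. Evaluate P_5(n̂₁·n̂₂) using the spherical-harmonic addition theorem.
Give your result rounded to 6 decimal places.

Addition theorem: P_5(cos γ) = (4π/11) Σ_m Y*_{lm}(Ω₁) Y_{lm}(Ω₂), m = −5…5:
  [-5]  conj(Y_{5,-5})(Ω₁) = -0.031634-0.021008i ; Y_{5,-5}(Ω₂) = -0.087443-0.199027i ; Δ = -0.001415+0.008133i
  [-4]  conj(Y_{5,-4})(Ω₁) = +0.024298-0.155689i ; Y_{5,-4}(Ω₂) = -0.391336-0.119833i ; Δ = -0.028165+0.058015i
  [-3]  conj(Y_{5,-3})(Ω₁) = +0.347836-0.098737i ; Y_{5,-3}(Ω₂) = -0.251590+0.158625i ; Δ = -0.071850+0.080017i
  [-2]  conj(Y_{5,-2})(Ω₁) = +0.289143+0.337769i ; Y_{5,-2}(Ω₂) = +0.020365-0.136058i ; Δ = +0.051844-0.032462i
  [-1]  conj(Y_{5,-1})(Ω₁) = -0.044439+0.096539i ; Y_{5,-1}(Ω₂) = -0.220130-0.255531i ; Δ = +0.034451-0.009896i
  [+0]  conj(Y_{5,0})(Ω₁) = +0.378628-0.000000i ; Y_{5,0}(Ω₂) = +0.059588+0.000000i ; Δ = +0.022562+0.000000i
  [+1]  conj(Y_{5,1})(Ω₁) = +0.044439+0.096539i ; Y_{5,1}(Ω₂) = +0.220130-0.255531i ; Δ = +0.034451+0.009896i
  [+2]  conj(Y_{5,2})(Ω₁) = +0.289143-0.337769i ; Y_{5,2}(Ω₂) = +0.020365+0.136058i ; Δ = +0.051844+0.032462i
  [+3]  conj(Y_{5,3})(Ω₁) = -0.347836-0.098737i ; Y_{5,3}(Ω₂) = +0.251590+0.158625i ; Δ = -0.071850-0.080017i
  [+4]  conj(Y_{5,4})(Ω₁) = +0.024298+0.155689i ; Y_{5,4}(Ω₂) = -0.391336+0.119833i ; Δ = -0.028165-0.058015i
  [+5]  conj(Y_{5,5})(Ω₁) = +0.031634-0.021008i ; Y_{5,5}(Ω₂) = +0.087443-0.199027i ; Δ = -0.001415-0.008133i
Σ over m = -0.007708-0.000000i; ×(4π/11) → -0.008806-0.000000i. Real part: -0.008806

-0.008806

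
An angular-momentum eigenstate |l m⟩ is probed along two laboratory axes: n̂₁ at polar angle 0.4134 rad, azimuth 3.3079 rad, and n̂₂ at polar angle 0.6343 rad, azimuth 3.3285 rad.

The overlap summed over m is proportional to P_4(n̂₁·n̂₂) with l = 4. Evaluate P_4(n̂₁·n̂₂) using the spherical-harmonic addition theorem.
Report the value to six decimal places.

0.769591

Addition theorem: P_4(cos γ) = (4π/9) Σ_m Y*_{lm}(Ω₁) Y_{lm}(Ω₂), m = −4…4:
  m=-4: Y*=+0.009068+0.007114i  Y=+0.040024-0.037109i  product +0.000627-0.000052i
  m=-3: Y*=-0.065253-0.035557i  Y=-0.177698+0.111586i  product +0.015563-0.000963i
  m=-2: Y*=+0.248520+0.085851i  Y=+0.387346-0.151940i  product +0.109308-0.004506i
  m=-1: Y*=-0.492661-0.082697i  Y=-0.342082+0.064693i  product +0.173880-0.003582i
  m=+0: Y*=+0.259834-0.000000i  Y=-0.183106+0.000000i  product -0.047577+0.000000i
  m=+1: Y*=+0.492661-0.082697i  Y=+0.342082+0.064693i  product +0.173880+0.003582i
  m=+2: Y*=+0.248520-0.085851i  Y=+0.387346+0.151940i  product +0.109308+0.004506i
  m=+3: Y*=+0.065253-0.035557i  Y=+0.177698+0.111586i  product +0.015563+0.000963i
  m=+4: Y*=+0.009068-0.007114i  Y=+0.040024+0.037109i  product +0.000627+0.000052i
Accumulated sum +0.551179-0.000000i; after 4π/(2l+1) scaling, +0.769591-0.000000i ⇒ P_4 = 0.769591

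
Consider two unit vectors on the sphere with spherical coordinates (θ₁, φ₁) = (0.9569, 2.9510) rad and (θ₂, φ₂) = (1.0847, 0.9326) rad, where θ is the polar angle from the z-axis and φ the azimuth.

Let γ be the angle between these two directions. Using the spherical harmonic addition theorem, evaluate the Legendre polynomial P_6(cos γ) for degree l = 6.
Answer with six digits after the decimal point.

Expand P_6 via completeness: Σ_{m} conj(Y_{6,m}) at Ω₁ times Y_{6,m} at Ω₂ —
  [-6]  conj(Y_{6,-6})(Ω₁) = +0.059709-0.131147i ; Y_{6,-6}(Ω₂) = +0.178350+0.146476i ; Δ = +0.029859-0.014644i
  [-5]  conj(Y_{6,-5})(Ω₁) = -0.203779+0.286753i ; Y_{6,-5}(Ω₂) = -0.020855+0.421918i ; Δ = -0.116736-0.091958i
  [-4]  conj(Y_{6,-4})(Ω₁) = +0.305287-0.291541i ; Y_{6,-4}(Ω₂) = -0.253996+0.169626i ; Δ = -0.028089+0.125835i
  [-3]  conj(Y_{6,-3})(Ω₁) = -0.112066+0.072112i ; Y_{6,-3}(Ω₂) = +0.118659+0.042481i ; Δ = -0.016361+0.003796i
  [-2]  conj(Y_{6,-2})(Ω₁) = -0.270519+0.108421i ; Y_{6,-2}(Ω₂) = +0.100228+0.330551i ; Δ = -0.062952-0.078554i
  [-1]  conj(Y_{6,-1})(Ω₁) = +0.251680-0.048558i ; Y_{6,-1}(Ω₂) = +0.002464-0.003322i ; Δ = +0.000459-0.000956i
  [+0]  conj(Y_{6,0})(Ω₁) = +0.228668-0.000000i ; Y_{6,0}(Ω₂) = +0.337762+0.000000i ; Δ = +0.077235+0.000000i
  [+1]  conj(Y_{6,1})(Ω₁) = -0.251680-0.048558i ; Y_{6,1}(Ω₂) = -0.002464-0.003322i ; Δ = +0.000459+0.000956i
  [+2]  conj(Y_{6,2})(Ω₁) = -0.270519-0.108421i ; Y_{6,2}(Ω₂) = +0.100228-0.330551i ; Δ = -0.062952+0.078554i
  [+3]  conj(Y_{6,3})(Ω₁) = +0.112066+0.072112i ; Y_{6,3}(Ω₂) = -0.118659+0.042481i ; Δ = -0.016361-0.003796i
  [+4]  conj(Y_{6,4})(Ω₁) = +0.305287+0.291541i ; Y_{6,4}(Ω₂) = -0.253996-0.169626i ; Δ = -0.028089-0.125835i
  [+5]  conj(Y_{6,5})(Ω₁) = +0.203779+0.286753i ; Y_{6,5}(Ω₂) = +0.020855+0.421918i ; Δ = -0.116736+0.091958i
  [+6]  conj(Y_{6,6})(Ω₁) = +0.059709+0.131147i ; Y_{6,6}(Ω₂) = +0.178350-0.146476i ; Δ = +0.029859+0.014644i
Accumulated sum -0.310405+0.000000i; after 4π/(2l+1) scaling, -0.300052+0.000000i ⇒ P_6 = -0.300052

-0.300052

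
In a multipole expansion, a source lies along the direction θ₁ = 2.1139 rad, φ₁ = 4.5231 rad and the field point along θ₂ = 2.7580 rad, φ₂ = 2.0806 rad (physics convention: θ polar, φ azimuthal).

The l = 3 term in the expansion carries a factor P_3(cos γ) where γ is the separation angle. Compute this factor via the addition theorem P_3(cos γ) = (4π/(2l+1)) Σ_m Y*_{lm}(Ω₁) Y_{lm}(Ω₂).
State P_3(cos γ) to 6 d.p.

Expand P_3 via completeness: Σ_{m} conj(Y_{3,m}) at Ω₁ times Y_{3,m} at Ω₂ —
  [-3]  conj(Y_{3,-3})(Ω₁) = (0.140801, 0.220704) ; Y_{3,-3}(Ω₂) = (0.021852, 0.000905) ; Δ = (0.002877, 0.004950)
  [-2]  conj(Y_{3,-2})(Ω₁) = (0.359688, -0.143071) ; Y_{3,-2}(Ω₂) = (0.069517, -0.113084) ; Δ = (0.008826, -0.050621)
  [-1]  conj(Y_{3,-1})(Ω₁) = (-0.017460, -0.091137) ; Y_{3,-1}(Ω₂) = (-0.194763, -0.348351) ; Δ = (-0.028347, 0.023832)
  [+0]  conj(Y_{3,0})(Ω₁) = (0.321030, -0.000000) ; Y_{3,0}(Ω₂) = (-0.449758, 0.000000) ; Δ = (-0.144386, 0.000000)
  [+1]  conj(Y_{3,1})(Ω₁) = (0.017460, -0.091137) ; Y_{3,1}(Ω₂) = (0.194763, -0.348351) ; Δ = (-0.028347, -0.023832)
  [+2]  conj(Y_{3,2})(Ω₁) = (0.359688, 0.143071) ; Y_{3,2}(Ω₂) = (0.069517, 0.113084) ; Δ = (0.008826, 0.050621)
  [+3]  conj(Y_{3,3})(Ω₁) = (-0.140801, 0.220704) ; Y_{3,3}(Ω₂) = (-0.021852, 0.000905) ; Δ = (0.002877, -0.004950)
Σ over m = (-0.177675, -0.000000); ×(4π/7) → (-0.318961, -0.000000). Real part: -0.318961

-0.318961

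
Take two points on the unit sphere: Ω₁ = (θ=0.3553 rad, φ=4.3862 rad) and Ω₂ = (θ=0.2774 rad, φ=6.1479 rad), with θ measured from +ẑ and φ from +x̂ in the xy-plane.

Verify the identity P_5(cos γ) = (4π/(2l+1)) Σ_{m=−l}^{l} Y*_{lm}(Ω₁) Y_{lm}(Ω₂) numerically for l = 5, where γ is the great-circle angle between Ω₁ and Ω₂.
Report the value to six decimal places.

-0.137887

Expand P_5 via completeness: Σ_{m} conj(Y_{5,m}) at Ω₁ times Y_{5,m} at Ω₂ —
  term(m=-5) = (-0.000001, -0.000001)   from Y*(Ω₁)=(-0.002360, 0.000142), Y(Ω₂)=(0.000557, 0.000448)
  term(m=-4) = (0.000116, -0.000111)   from Y*(Ω₁)=(0.005298, -0.019443), Y(Ω₂)=(0.006805, 0.004090)
  term(m=-3) = (0.002839, 0.004402)   from Y*(Ω₁)=(0.083506, 0.056182), Y(Ω₂)=(0.047817, 0.020548)
  term(m=-2) = (-0.063380, 0.025448)   from Y*(Ω₁)=(-0.250120, 0.191083), Y(Ω₂)=(0.209090, 0.057996)
  term(m=-1) = (-0.054895, -0.284052)   from Y*(Ω₁)=(-0.175622, -0.519174), Y(Ω₂)=(0.523039, 0.071194)
  term(m=+0) = (0.109944, 0.000000)   from Y*(Ω₁)=(0.235276, -0.000000), Y(Ω₂)=(0.467297, 0.000000)
  term(m=+1) = (-0.054895, 0.284052)   from Y*(Ω₁)=(0.175622, -0.519174), Y(Ω₂)=(-0.523039, 0.071194)
  term(m=+2) = (-0.063380, -0.025448)   from Y*(Ω₁)=(-0.250120, -0.191083), Y(Ω₂)=(0.209090, -0.057996)
  term(m=+3) = (0.002839, -0.004402)   from Y*(Ω₁)=(-0.083506, 0.056182), Y(Ω₂)=(-0.047817, 0.020548)
  term(m=+4) = (0.000116, 0.000111)   from Y*(Ω₁)=(0.005298, 0.019443), Y(Ω₂)=(0.006805, -0.004090)
  term(m=+5) = (-0.000001, 0.000001)   from Y*(Ω₁)=(0.002360, 0.000142), Y(Ω₂)=(-0.000557, 0.000448)
Σ over m = (-0.120700, -0.000000); ×(4π/11) → (-0.137887, -0.000000). Real part: -0.137887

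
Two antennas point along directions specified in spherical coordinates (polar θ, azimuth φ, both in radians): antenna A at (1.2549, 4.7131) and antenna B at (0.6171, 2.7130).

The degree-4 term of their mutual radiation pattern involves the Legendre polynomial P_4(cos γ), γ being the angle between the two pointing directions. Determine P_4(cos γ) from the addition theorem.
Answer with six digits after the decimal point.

Term-by-term m-sum for l=4 (normalisation 4π/9 = 1.396263):
  m=-4: (0.361231, 0.001027) × (-0.007100, 0.049112) = (-0.002615, 0.017733)  (running Σ = (-0.002615, 0.017733))
  m=-3: (-0.000712, 0.333940) × (-0.055619, -0.189828) = (0.063431, -0.018438)  (running Σ = (0.060816, -0.000705))
  m=-2: (0.098044, 0.000139) × (0.268071, 0.309612) = (0.026240, 0.030393)  (running Σ = (0.087055, 0.029688))
  m=-1: (-0.000231, 0.324720) × (-0.336286, -0.153656) = (0.049973, -0.109163)  (running Σ = (0.137028, -0.079475))
  m=0: (0.045549, -0.000000) × (-0.155488, 0.000000) = (-0.007082, 0.000000)  (running Σ = (0.129945, -0.079475))
  m=1: (0.000231, 0.324720) × (0.336286, -0.153656) = (0.049973, 0.109163)  (running Σ = (0.179918, 0.029688))
  m=2: (0.098044, -0.000139) × (0.268071, -0.309612) = (0.026240, -0.030393)  (running Σ = (0.206158, -0.000705))
  m=3: (0.000712, 0.333940) × (0.055619, -0.189828) = (0.063431, 0.018438)  (running Σ = (0.269588, 0.017733))
  m=4: (0.361231, -0.001027) × (-0.007100, -0.049112) = (-0.002615, -0.017733)  (running Σ = (0.266973, 0.000000))
Σ over m = (0.266973, 0.000000); ×(4π/9) → (0.372765, 0.000000). Real part: 0.372765

0.372765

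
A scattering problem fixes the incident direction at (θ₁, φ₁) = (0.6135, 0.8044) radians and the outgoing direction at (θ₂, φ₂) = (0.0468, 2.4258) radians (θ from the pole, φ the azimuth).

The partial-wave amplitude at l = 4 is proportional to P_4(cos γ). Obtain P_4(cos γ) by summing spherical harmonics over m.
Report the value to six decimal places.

Summing Y*_{l m}(θ₁,φ₁)·Y_{l m}(θ₂,φ₂) over m ∈ [−4, 4]; prefactor 4π/(2·4+1) = 1.396263:
  [-4]  conj(Y_{4,-4})(Ω₁) = -0.04848 - 0.00369j ; Y_{4,-4}(Ω₂) = -0.00000 + 0.00000j ; Δ = 0.00000 - 0.00000j
  [-3]  conj(Y_{4,-3})(Ω₁) = -0.14575 + 0.13001j ; Y_{4,-3}(Ω₂) = 0.00007 - 0.00011j ; Δ = 0.00000 + 0.00002j
  [-2]  conj(Y_{4,-2})(Ω₁) = -0.01550 + 0.40773j ; Y_{4,-2}(Ω₂) = 0.00061 + 0.00434j ; Δ = -0.00178 + 0.00018j
  [-1]  conj(Y_{4,-1})(Ω₁) = 0.25944 + 0.26949j ; Y_{4,-1}(Ω₂) = -0.06647 - 0.05781j ; Δ = -0.00167 - 0.03291j
  [+0]  conj(Y_{4,0})(Ω₁) = -0.14950 + 0.00000j ; Y_{4,0}(Ω₂) = 0.83704 + 0.00000j ; Δ = -0.12514 + 0.00000j
  [+1]  conj(Y_{4,1})(Ω₁) = -0.25944 + 0.26949j ; Y_{4,1}(Ω₂) = 0.06647 - 0.05781j ; Δ = -0.00167 + 0.03291j
  [+2]  conj(Y_{4,2})(Ω₁) = -0.01550 - 0.40773j ; Y_{4,2}(Ω₂) = 0.00061 - 0.00434j ; Δ = -0.00178 - 0.00018j
  [+3]  conj(Y_{4,3})(Ω₁) = 0.14575 + 0.13001j ; Y_{4,3}(Ω₂) = -0.00007 - 0.00011j ; Δ = 0.00000 - 0.00002j
  [+4]  conj(Y_{4,4})(Ω₁) = -0.04848 + 0.00369j ; Y_{4,4}(Ω₂) = -0.00000 - 0.00000j ; Δ = 0.00000 + 0.00000j
Accumulated sum -0.13202 - 0.00000j; after 4π/(2l+1) scaling, -0.18434 - 0.00000j ⇒ P_4 = -0.184336

-0.184336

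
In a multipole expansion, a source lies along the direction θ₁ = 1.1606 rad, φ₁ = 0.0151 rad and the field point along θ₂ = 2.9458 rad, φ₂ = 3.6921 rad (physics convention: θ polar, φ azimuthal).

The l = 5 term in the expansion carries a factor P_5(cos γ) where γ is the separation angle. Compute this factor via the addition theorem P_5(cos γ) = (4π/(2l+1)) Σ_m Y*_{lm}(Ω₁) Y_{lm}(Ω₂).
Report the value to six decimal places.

0.014961

Expand P_5 via completeness: Σ_{m} conj(Y_{5,m}) at Ω₁ times Y_{5,m} at Ω₂ —
  [-5]  conj(Y_{5,-5})(Ω₁) = (0.300158, 0.022705) ; Y_{5,-5}(Ω₂) = (0.000120, 0.000049) ; Δ = (0.000035, 0.000017)
  [-4]  conj(Y_{5,-4})(Ω₁) = (0.413191, 0.024987) ; Y_{5,-4}(Ω₂) = (0.001217, 0.001665) ; Δ = (0.000461, 0.000718)
  [-3]  conj(Y_{5,-3})(Ω₁) = (0.114949, 0.005211) ; Y_{5,-3}(Ω₂) = (0.001573, 0.019446) ; Δ = (0.000080, 0.002244)
  [-2]  conj(Y_{5,-2})(Ω₁) = (-0.297067, -0.008974) ; Y_{5,-2}(Ω₂) = (-0.053730, 0.105833) ; Δ = (0.016911, -0.030957)
  [-1]  conj(Y_{5,-1})(Ω₁) = (-0.204206, -0.003084) ; Y_{5,-1}(Ω₂) = (-0.370149, 0.227199) ; Δ = (0.076287, -0.045254)
  [+0]  conj(Y_{5,0})(Ω₁) = (0.254696, -0.000000) ; Y_{5,0}(Ω₂) = (-0.684944, 0.000000) ; Δ = (-0.174452, 0.000000)
  [+1]  conj(Y_{5,1})(Ω₁) = (0.204206, -0.003084) ; Y_{5,1}(Ω₂) = (0.370149, 0.227199) ; Δ = (0.076287, 0.045254)
  [+2]  conj(Y_{5,2})(Ω₁) = (-0.297067, 0.008974) ; Y_{5,2}(Ω₂) = (-0.053730, -0.105833) ; Δ = (0.016911, 0.030957)
  [+3]  conj(Y_{5,3})(Ω₁) = (-0.114949, 0.005211) ; Y_{5,3}(Ω₂) = (-0.001573, 0.019446) ; Δ = (0.000080, -0.002244)
  [+4]  conj(Y_{5,4})(Ω₁) = (0.413191, -0.024987) ; Y_{5,4}(Ω₂) = (0.001217, -0.001665) ; Δ = (0.000461, -0.000718)
  [+5]  conj(Y_{5,5})(Ω₁) = (-0.300158, 0.022705) ; Y_{5,5}(Ω₂) = (-0.000120, 0.000049) ; Δ = (0.000035, -0.000017)
Accumulated sum (0.013096, -0.000000); after 4π/(2l+1) scaling, (0.014961, -0.000000) ⇒ P_5 = 0.014961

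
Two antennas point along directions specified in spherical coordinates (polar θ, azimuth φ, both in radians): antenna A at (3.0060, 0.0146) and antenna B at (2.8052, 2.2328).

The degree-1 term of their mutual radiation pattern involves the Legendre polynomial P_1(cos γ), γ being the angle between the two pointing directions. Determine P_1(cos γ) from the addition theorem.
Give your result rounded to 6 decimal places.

Summing Y*_{l m}(θ₁,φ₁)·Y_{l m}(θ₂,φ₂) over m ∈ [−1, 1]; prefactor 4π/(2·1+1) = 4.188790:
  term(m=-1) = -0.003212-0.004248i   from Y*(Ω₁)=+0.046698+0.000682i, Y(Ω₂)=-0.070102-0.089952i
  term(m=+0) = +0.223283+0.000000i   from Y*(Ω₁)=-0.484118-0.000000i, Y(Ω₂)=-0.461217+0.000000i
  term(m=+1) = -0.003212+0.004248i   from Y*(Ω₁)=-0.046698+0.000682i, Y(Ω₂)=+0.070102-0.089952i
Accumulated sum +0.216859+0.000000i; after 4π/(2l+1) scaling, +0.908376+0.000000i ⇒ P_1 = 0.908376

0.908376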